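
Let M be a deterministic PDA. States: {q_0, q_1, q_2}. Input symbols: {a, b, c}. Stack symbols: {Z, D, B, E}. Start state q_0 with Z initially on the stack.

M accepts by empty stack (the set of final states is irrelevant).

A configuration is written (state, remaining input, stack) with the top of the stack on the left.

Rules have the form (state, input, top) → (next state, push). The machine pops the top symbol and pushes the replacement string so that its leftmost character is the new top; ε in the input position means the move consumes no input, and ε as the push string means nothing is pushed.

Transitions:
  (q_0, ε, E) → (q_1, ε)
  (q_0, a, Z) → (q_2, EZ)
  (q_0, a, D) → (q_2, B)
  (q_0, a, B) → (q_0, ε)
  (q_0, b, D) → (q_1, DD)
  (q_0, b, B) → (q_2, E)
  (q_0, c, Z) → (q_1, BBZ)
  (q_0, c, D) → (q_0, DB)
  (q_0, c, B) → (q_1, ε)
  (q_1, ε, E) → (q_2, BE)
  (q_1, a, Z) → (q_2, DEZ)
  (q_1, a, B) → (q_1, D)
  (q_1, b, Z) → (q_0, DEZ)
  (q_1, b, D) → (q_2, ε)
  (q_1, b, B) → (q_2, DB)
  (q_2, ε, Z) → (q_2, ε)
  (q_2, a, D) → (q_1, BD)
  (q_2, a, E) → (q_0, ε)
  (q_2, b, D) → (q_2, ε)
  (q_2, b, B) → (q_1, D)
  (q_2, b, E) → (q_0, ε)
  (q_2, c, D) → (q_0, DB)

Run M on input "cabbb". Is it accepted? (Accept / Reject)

Accept

(q_0, cabbb, Z) ⊢ (q_1, abbb, BBZ) ⊢ (q_1, bbb, DBZ) ⊢ (q_2, bb, BZ) ⊢ (q_1, b, DZ) ⊢ (q_2, ε, Z) ⊢ (q_2, ε, ε)
All input consumed and the stack is empty.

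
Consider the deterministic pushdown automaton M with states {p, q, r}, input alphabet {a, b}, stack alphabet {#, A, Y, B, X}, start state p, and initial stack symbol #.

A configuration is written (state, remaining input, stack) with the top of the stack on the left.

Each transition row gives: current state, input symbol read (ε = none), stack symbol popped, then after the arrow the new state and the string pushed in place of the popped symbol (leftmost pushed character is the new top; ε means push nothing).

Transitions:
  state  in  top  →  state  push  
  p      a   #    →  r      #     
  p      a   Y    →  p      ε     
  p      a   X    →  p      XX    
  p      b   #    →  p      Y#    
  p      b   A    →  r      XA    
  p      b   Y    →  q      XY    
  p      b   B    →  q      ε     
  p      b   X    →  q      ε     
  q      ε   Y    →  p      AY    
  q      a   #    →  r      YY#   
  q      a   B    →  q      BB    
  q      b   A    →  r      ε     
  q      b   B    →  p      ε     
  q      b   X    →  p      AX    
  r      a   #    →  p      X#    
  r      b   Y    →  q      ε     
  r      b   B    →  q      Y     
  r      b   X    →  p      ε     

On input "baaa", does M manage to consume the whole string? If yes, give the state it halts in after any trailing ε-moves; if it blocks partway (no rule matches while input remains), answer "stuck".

p

(p, baaa, #)
  read b, top #: go to p, push Y# → (p, aaa, Y#)
  read a, top Y: go to p, push ε → (p, aa, #)
  read a, top #: go to r, push # → (r, a, #)
  read a, top #: go to p, push X# → (p, ε, X#)
All input consumed; M is in state p.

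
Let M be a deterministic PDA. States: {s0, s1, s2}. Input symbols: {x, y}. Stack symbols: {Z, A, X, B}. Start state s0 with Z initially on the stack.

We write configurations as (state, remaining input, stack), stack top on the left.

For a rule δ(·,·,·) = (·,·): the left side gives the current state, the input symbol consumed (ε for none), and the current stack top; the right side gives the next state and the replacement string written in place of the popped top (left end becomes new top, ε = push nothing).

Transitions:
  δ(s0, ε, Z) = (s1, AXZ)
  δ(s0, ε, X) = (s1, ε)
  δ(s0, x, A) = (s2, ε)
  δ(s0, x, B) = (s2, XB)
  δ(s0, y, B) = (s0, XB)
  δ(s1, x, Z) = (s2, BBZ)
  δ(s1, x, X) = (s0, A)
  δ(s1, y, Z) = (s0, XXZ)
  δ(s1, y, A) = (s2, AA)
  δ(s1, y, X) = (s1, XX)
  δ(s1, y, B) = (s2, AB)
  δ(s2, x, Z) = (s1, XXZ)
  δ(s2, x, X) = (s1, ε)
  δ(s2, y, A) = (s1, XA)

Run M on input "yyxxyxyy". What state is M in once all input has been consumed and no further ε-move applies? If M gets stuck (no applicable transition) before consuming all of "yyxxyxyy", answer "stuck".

(s0, yyxxyxyy, Z)
  ε-move, top Z: go to s1, push AXZ → (s1, yyxxyxyy, AXZ)
  read y, top A: go to s2, push AA → (s2, yxxyxyy, AAXZ)
  read y, top A: go to s1, push XA → (s1, xxyxyy, XAAXZ)
  read x, top X: go to s0, push A → (s0, xyxyy, AAAXZ)
  read x, top A: go to s2, push ε → (s2, yxyy, AAXZ)
  read y, top A: go to s1, push XA → (s1, xyy, XAAXZ)
  read x, top X: go to s0, push A → (s0, yy, AAAXZ)
No transition for (s0, y, top A); M blocks with input yy remaining.

stuck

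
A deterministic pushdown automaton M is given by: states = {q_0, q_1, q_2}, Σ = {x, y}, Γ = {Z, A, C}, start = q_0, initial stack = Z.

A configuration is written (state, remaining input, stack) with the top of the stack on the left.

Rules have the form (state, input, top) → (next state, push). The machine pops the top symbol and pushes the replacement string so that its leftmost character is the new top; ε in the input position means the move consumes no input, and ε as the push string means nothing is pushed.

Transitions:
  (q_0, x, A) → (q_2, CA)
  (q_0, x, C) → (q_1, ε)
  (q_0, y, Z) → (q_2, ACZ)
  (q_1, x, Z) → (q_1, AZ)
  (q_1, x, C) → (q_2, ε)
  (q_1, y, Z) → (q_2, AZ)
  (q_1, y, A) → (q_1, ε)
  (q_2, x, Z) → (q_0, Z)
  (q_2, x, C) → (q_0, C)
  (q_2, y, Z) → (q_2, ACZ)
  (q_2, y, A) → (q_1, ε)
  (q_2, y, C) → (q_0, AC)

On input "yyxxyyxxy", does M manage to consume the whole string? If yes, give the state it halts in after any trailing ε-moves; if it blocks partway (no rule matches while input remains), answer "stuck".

(q_0, yyxxyyxxy, Z)
  read y, top Z: go to q_2, push ACZ → (q_2, yxxyyxxy, ACZ)
  read y, top A: go to q_1, push ε → (q_1, xxyyxxy, CZ)
  read x, top C: go to q_2, push ε → (q_2, xyyxxy, Z)
  read x, top Z: go to q_0, push Z → (q_0, yyxxy, Z)
  read y, top Z: go to q_2, push ACZ → (q_2, yxxy, ACZ)
  read y, top A: go to q_1, push ε → (q_1, xxy, CZ)
  read x, top C: go to q_2, push ε → (q_2, xy, Z)
  read x, top Z: go to q_0, push Z → (q_0, y, Z)
  read y, top Z: go to q_2, push ACZ → (q_2, ε, ACZ)
All input consumed; M is in state q_2.

q_2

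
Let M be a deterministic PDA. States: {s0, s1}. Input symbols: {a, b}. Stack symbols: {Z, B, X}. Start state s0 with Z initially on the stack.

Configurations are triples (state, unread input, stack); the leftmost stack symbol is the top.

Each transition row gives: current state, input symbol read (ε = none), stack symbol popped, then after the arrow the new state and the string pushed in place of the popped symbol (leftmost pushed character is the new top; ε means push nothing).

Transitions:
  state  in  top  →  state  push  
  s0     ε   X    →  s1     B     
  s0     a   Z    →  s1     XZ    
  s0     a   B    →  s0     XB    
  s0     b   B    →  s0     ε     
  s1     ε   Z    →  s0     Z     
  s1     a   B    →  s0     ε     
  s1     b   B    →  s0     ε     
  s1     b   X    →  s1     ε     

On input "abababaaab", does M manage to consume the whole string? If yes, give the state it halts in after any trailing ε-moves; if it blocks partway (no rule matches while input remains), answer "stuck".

stuck

(s0, abababaaab, Z) ⊢ (s1, bababaaab, XZ) ⊢ (s1, ababaaab, Z) ⊢ (s0, ababaaab, Z) ⊢ (s1, babaaab, XZ) ⊢ (s1, abaaab, Z) ⊢ (s0, abaaab, Z) ⊢ (s1, baaab, XZ) ⊢ (s1, aaab, Z) ⊢ (s0, aaab, Z) ⊢ (s1, aab, XZ)
No transition for (s1, a, top X); M blocks with input aab remaining.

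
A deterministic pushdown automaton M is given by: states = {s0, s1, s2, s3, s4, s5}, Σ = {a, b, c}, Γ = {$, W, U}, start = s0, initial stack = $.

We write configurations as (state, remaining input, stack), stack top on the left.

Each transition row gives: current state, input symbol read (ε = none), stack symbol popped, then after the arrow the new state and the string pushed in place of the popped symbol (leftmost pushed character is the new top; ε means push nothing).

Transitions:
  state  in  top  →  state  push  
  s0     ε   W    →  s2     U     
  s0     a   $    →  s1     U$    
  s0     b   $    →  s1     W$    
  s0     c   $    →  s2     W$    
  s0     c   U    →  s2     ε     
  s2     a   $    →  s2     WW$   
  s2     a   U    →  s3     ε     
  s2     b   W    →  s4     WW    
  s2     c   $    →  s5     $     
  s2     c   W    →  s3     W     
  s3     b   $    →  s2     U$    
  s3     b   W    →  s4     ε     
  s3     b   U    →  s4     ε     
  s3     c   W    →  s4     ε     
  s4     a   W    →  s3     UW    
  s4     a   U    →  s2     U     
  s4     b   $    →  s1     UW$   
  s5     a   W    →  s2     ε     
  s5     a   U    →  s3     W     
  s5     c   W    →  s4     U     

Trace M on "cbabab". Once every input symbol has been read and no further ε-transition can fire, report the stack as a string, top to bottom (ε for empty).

WW$

(s0, cbabab, $)
  read c, top $: go to s2, push W$ → (s2, babab, W$)
  read b, top W: go to s4, push WW → (s4, abab, WW$)
  read a, top W: go to s3, push UW → (s3, bab, UWW$)
  read b, top U: go to s4, push ε → (s4, ab, WW$)
  read a, top W: go to s3, push UW → (s3, b, UWW$)
  read b, top U: go to s4, push ε → (s4, ε, WW$)
All input consumed in state s4 with stack WW$.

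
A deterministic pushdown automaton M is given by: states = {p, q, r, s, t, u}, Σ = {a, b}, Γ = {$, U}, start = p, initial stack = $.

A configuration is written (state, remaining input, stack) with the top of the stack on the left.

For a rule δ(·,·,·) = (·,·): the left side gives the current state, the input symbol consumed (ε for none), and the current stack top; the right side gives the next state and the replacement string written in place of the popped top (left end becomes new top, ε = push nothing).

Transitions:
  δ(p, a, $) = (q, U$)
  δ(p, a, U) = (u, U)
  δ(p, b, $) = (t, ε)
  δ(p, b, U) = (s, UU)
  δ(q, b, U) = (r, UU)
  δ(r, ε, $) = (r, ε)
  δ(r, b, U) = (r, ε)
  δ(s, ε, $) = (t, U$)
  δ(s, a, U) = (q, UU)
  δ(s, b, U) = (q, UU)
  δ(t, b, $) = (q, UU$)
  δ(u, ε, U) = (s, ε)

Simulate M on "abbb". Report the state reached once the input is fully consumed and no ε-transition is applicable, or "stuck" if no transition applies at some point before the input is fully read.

(p, abbb, $) ⊢ (q, bbb, U$) ⊢ (r, bb, UU$) ⊢ (r, b, U$) ⊢ (r, ε, $) ⊢ (r, ε, ε)
All input consumed; M is in state r.

r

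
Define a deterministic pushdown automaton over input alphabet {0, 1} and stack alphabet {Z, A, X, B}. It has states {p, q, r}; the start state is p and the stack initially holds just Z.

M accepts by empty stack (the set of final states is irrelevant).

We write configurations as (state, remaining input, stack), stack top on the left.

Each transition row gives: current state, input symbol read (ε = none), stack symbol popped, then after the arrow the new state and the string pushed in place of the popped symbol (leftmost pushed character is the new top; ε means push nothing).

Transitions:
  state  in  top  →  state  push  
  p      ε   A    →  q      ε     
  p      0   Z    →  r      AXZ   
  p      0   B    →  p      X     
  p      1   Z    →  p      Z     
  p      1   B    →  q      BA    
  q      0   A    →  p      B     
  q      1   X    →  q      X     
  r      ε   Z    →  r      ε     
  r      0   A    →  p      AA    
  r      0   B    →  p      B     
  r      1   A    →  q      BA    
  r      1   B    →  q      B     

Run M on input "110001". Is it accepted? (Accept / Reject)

Reject

(p, 110001, Z) ⊢ (p, 10001, Z) ⊢ (p, 0001, Z) ⊢ (r, 001, AXZ) ⊢ (p, 01, AAXZ) ⊢ (q, 01, AXZ) ⊢ (p, 1, BXZ) ⊢ (q, ε, BAXZ)
All input consumed; stack is BAXZ, not empty, and no further ε-move applies.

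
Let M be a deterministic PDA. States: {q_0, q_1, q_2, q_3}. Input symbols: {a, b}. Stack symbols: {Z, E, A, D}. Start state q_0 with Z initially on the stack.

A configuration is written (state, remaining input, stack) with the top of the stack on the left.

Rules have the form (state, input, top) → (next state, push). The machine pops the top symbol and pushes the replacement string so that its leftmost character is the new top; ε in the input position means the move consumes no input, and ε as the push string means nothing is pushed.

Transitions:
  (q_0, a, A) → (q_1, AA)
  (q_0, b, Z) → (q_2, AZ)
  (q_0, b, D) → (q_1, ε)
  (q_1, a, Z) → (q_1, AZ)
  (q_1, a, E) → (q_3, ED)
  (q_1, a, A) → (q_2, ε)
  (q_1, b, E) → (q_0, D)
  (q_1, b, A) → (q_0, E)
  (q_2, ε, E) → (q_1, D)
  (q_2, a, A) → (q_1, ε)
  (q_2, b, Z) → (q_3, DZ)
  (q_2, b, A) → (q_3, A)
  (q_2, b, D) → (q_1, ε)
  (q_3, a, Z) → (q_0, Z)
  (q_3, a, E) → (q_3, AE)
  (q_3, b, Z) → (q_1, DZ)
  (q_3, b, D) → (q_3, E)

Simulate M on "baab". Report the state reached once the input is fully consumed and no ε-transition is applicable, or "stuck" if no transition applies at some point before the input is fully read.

q_0

(q_0, baab, Z) ⊢ (q_2, aab, AZ) ⊢ (q_1, ab, Z) ⊢ (q_1, b, AZ) ⊢ (q_0, ε, EZ)
All input consumed; M is in state q_0.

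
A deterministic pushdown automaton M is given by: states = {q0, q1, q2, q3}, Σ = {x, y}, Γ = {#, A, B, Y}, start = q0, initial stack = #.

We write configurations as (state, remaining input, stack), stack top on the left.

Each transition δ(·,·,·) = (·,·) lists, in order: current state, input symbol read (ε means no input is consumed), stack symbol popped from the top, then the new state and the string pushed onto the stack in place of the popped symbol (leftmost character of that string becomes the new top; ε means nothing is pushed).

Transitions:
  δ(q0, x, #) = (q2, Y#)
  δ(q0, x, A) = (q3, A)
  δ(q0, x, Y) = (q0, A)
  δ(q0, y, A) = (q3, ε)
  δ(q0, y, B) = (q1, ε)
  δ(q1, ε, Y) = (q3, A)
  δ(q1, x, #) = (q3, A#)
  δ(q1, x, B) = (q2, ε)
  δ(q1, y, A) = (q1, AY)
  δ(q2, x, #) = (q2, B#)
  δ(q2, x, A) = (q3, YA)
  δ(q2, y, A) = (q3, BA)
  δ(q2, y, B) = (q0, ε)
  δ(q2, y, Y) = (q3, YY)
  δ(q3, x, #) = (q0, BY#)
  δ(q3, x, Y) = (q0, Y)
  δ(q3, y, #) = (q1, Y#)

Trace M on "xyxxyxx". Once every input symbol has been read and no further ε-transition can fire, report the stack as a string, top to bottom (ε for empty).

A#

(q0, xyxxyxx, #) ⊢ (q2, yxxyxx, Y#) ⊢ (q3, xxyxx, YY#) ⊢ (q0, xyxx, YY#) ⊢ (q0, yxx, AY#) ⊢ (q3, xx, Y#) ⊢ (q0, x, Y#) ⊢ (q0, ε, A#)
All input consumed in state q0 with stack A#.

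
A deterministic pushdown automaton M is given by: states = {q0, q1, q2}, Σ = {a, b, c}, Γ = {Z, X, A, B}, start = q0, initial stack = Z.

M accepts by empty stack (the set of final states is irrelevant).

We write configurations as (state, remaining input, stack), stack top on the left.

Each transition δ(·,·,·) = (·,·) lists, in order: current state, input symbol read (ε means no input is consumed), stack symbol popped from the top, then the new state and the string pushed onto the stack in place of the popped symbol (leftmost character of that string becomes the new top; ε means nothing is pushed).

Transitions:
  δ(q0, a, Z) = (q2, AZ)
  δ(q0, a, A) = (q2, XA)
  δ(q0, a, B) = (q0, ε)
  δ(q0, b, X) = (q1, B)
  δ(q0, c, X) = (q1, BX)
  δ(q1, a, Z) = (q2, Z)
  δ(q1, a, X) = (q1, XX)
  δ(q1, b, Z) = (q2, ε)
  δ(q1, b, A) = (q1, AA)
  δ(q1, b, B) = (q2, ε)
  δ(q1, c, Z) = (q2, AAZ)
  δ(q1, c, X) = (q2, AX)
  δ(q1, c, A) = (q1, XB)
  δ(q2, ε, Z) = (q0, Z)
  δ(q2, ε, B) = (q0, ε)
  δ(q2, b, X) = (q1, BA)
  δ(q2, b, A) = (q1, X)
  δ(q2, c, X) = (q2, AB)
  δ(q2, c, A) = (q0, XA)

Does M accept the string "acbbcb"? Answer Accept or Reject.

(q0, acbbcb, Z)
  read a, top Z: go to q2, push AZ → (q2, cbbcb, AZ)
  read c, top A: go to q0, push XA → (q0, bbcb, XAZ)
  read b, top X: go to q1, push B → (q1, bcb, BAZ)
  read b, top B: go to q2, push ε → (q2, cb, AZ)
  read c, top A: go to q0, push XA → (q0, b, XAZ)
  read b, top X: go to q1, push B → (q1, ε, BAZ)
All input consumed; stack is BAZ, not empty, and no further ε-move applies.

Reject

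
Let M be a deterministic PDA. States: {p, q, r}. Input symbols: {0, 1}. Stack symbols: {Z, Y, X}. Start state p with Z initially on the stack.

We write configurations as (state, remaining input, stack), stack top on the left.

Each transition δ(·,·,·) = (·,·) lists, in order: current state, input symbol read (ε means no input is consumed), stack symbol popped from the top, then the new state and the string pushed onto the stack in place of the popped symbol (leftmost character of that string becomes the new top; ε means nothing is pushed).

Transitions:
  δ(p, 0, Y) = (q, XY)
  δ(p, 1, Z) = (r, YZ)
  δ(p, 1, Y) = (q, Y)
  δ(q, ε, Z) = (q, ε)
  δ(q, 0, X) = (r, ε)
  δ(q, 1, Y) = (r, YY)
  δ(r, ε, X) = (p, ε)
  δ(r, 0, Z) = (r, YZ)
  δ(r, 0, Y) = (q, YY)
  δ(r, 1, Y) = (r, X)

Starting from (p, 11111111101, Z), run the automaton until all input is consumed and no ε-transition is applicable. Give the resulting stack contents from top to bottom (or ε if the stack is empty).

YYYZ

(p, 11111111101, Z) ⊢ (r, 1111111101, YZ) ⊢ (r, 111111101, XZ) ⊢ (p, 111111101, Z) ⊢ (r, 11111101, YZ) ⊢ (r, 1111101, XZ) ⊢ (p, 1111101, Z) ⊢ (r, 111101, YZ) ⊢ (r, 11101, XZ) ⊢ (p, 11101, Z) ⊢ (r, 1101, YZ) ⊢ (r, 101, XZ) ⊢ (p, 101, Z) ⊢ (r, 01, YZ) ⊢ (q, 1, YYZ) ⊢ (r, ε, YYYZ)
All input consumed in state r with stack YYYZ.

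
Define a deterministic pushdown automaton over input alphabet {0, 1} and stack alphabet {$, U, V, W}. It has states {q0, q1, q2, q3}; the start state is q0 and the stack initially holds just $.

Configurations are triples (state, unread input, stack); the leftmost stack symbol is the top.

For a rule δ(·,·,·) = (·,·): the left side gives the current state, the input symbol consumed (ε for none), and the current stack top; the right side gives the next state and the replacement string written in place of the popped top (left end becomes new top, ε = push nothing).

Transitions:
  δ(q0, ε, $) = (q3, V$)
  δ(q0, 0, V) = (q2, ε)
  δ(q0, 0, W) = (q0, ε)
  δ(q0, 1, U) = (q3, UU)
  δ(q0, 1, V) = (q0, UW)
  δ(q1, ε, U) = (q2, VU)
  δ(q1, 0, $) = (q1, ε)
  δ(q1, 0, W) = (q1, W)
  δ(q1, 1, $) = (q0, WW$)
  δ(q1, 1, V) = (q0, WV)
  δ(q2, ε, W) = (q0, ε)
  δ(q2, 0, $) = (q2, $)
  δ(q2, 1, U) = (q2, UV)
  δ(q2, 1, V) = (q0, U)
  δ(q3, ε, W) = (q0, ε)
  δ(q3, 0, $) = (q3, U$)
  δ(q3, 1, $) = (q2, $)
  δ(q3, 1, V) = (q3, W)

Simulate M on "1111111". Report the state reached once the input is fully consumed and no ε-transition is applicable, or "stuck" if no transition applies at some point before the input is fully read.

(q0, 1111111, $)
  ε-move, top $: go to q3, push V$ → (q3, 1111111, V$)
  read 1, top V: go to q3, push W → (q3, 111111, W$)
  ε-move, top W: go to q0, push ε → (q0, 111111, $)
  ε-move, top $: go to q3, push V$ → (q3, 111111, V$)
  read 1, top V: go to q3, push W → (q3, 11111, W$)
  ε-move, top W: go to q0, push ε → (q0, 11111, $)
  ε-move, top $: go to q3, push V$ → (q3, 11111, V$)
  read 1, top V: go to q3, push W → (q3, 1111, W$)
  ε-move, top W: go to q0, push ε → (q0, 1111, $)
  ε-move, top $: go to q3, push V$ → (q3, 1111, V$)
  read 1, top V: go to q3, push W → (q3, 111, W$)
  ε-move, top W: go to q0, push ε → (q0, 111, $)
  ε-move, top $: go to q3, push V$ → (q3, 111, V$)
  read 1, top V: go to q3, push W → (q3, 11, W$)
  ε-move, top W: go to q0, push ε → (q0, 11, $)
  ε-move, top $: go to q3, push V$ → (q3, 11, V$)
  read 1, top V: go to q3, push W → (q3, 1, W$)
  ε-move, top W: go to q0, push ε → (q0, 1, $)
  ε-move, top $: go to q3, push V$ → (q3, 1, V$)
  read 1, top V: go to q3, push W → (q3, ε, W$)
  ε-move, top W: go to q0, push ε → (q0, ε, $)
  ε-move, top $: go to q3, push V$ → (q3, ε, V$)
All input consumed; M is in state q3.

q3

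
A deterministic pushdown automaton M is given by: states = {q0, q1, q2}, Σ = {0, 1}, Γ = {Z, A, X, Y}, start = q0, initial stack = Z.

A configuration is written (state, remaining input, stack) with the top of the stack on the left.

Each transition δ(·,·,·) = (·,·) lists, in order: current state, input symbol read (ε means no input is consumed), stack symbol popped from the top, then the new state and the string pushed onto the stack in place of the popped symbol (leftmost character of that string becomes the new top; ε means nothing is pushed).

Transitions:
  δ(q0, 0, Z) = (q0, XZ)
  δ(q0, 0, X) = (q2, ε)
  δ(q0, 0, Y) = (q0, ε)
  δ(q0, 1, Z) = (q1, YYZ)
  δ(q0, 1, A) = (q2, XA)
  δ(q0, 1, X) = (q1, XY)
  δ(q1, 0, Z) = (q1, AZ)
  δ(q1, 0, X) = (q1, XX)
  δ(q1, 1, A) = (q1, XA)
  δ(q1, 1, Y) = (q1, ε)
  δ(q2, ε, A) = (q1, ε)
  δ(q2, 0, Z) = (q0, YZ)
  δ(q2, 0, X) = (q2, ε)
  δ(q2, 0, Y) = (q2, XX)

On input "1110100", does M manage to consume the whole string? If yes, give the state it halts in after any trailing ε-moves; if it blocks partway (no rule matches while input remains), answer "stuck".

q1

(q0, 1110100, Z) ⊢ (q1, 110100, YYZ) ⊢ (q1, 10100, YZ) ⊢ (q1, 0100, Z) ⊢ (q1, 100, AZ) ⊢ (q1, 00, XAZ) ⊢ (q1, 0, XXAZ) ⊢ (q1, ε, XXXAZ)
All input consumed; M is in state q1.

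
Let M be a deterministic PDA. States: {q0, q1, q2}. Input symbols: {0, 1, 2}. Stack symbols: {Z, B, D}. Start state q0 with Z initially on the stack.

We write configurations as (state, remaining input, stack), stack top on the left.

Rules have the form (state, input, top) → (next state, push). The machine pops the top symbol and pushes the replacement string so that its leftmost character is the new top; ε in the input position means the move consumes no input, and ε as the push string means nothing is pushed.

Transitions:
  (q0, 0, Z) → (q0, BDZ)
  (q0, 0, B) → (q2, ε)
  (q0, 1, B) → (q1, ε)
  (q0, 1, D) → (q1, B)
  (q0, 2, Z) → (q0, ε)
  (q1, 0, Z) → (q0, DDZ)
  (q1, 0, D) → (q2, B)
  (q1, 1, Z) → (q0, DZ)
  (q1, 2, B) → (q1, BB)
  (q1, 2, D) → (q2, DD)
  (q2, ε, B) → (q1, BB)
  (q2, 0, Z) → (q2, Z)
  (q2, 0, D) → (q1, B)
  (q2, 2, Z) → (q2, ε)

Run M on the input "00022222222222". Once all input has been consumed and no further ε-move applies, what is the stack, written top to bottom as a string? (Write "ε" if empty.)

(q0, 00022222222222, Z) ⊢ (q0, 0022222222222, BDZ) ⊢ (q2, 022222222222, DZ) ⊢ (q1, 22222222222, BZ) ⊢ (q1, 2222222222, BBZ) ⊢ (q1, 222222222, BBBZ) ⊢ (q1, 22222222, BBBBZ) ⊢ (q1, 2222222, BBBBBZ) ⊢ (q1, 222222, BBBBBBZ) ⊢ (q1, 22222, BBBBBBBZ) ⊢ (q1, 2222, BBBBBBBBZ) ⊢ (q1, 222, BBBBBBBBBZ) ⊢ (q1, 22, BBBBBBBBBBZ) ⊢ (q1, 2, BBBBBBBBBBBZ) ⊢ (q1, ε, BBBBBBBBBBBBZ)
All input consumed in state q1 with stack BBBBBBBBBBBBZ.

BBBBBBBBBBBBZ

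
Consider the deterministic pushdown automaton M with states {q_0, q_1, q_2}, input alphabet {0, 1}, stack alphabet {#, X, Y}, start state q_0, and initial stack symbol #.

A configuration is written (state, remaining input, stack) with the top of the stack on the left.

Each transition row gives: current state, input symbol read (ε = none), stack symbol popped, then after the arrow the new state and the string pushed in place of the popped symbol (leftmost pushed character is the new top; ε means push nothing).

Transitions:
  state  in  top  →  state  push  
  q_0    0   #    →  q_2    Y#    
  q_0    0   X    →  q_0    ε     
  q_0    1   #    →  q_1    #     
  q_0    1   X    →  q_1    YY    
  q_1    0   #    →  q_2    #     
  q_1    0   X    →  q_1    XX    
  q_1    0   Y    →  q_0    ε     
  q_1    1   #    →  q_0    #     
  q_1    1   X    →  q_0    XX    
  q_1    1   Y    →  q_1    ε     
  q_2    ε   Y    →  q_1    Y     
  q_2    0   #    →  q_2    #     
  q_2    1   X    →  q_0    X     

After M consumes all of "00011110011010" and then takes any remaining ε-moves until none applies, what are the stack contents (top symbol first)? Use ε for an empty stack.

#

(q_0, 00011110011010, #) ⊢ (q_2, 0011110011010, Y#) ⊢ (q_1, 0011110011010, Y#) ⊢ (q_0, 011110011010, #) ⊢ (q_2, 11110011010, Y#) ⊢ (q_1, 11110011010, Y#) ⊢ (q_1, 1110011010, #) ⊢ (q_0, 110011010, #) ⊢ (q_1, 10011010, #) ⊢ (q_0, 0011010, #) ⊢ (q_2, 011010, Y#) ⊢ (q_1, 011010, Y#) ⊢ (q_0, 11010, #) ⊢ (q_1, 1010, #) ⊢ (q_0, 010, #) ⊢ (q_2, 10, Y#) ⊢ (q_1, 10, Y#) ⊢ (q_1, 0, #) ⊢ (q_2, ε, #)
All input consumed in state q_2 with stack #.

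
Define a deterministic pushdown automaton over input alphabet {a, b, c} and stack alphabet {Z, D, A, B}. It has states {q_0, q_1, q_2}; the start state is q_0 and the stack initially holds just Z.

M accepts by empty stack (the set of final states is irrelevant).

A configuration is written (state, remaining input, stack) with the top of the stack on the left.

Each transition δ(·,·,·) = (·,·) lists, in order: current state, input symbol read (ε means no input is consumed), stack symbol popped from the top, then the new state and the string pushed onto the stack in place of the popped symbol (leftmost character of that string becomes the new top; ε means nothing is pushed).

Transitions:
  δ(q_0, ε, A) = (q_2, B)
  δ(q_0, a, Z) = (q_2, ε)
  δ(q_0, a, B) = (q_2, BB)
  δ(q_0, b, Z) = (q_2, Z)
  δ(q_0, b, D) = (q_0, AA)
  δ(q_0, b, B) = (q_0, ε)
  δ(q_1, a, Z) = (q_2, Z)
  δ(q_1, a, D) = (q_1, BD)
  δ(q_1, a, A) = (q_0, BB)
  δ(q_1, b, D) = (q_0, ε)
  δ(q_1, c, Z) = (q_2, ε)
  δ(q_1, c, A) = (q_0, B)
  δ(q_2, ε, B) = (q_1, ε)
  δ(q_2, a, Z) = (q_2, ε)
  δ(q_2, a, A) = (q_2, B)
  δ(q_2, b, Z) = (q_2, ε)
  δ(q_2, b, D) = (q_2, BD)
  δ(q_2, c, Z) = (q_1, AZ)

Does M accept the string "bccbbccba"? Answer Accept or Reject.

(q_0, bccbbccba, Z)
  read b, top Z: go to q_2, push Z → (q_2, ccbbccba, Z)
  read c, top Z: go to q_1, push AZ → (q_1, cbbccba, AZ)
  read c, top A: go to q_0, push B → (q_0, bbccba, BZ)
  read b, top B: go to q_0, push ε → (q_0, bccba, Z)
  read b, top Z: go to q_2, push Z → (q_2, ccba, Z)
  read c, top Z: go to q_1, push AZ → (q_1, cba, AZ)
  read c, top A: go to q_0, push B → (q_0, ba, BZ)
  read b, top B: go to q_0, push ε → (q_0, a, Z)
  read a, top Z: go to q_2, push ε → (q_2, ε, ε)
All input consumed and the stack is empty.

Accept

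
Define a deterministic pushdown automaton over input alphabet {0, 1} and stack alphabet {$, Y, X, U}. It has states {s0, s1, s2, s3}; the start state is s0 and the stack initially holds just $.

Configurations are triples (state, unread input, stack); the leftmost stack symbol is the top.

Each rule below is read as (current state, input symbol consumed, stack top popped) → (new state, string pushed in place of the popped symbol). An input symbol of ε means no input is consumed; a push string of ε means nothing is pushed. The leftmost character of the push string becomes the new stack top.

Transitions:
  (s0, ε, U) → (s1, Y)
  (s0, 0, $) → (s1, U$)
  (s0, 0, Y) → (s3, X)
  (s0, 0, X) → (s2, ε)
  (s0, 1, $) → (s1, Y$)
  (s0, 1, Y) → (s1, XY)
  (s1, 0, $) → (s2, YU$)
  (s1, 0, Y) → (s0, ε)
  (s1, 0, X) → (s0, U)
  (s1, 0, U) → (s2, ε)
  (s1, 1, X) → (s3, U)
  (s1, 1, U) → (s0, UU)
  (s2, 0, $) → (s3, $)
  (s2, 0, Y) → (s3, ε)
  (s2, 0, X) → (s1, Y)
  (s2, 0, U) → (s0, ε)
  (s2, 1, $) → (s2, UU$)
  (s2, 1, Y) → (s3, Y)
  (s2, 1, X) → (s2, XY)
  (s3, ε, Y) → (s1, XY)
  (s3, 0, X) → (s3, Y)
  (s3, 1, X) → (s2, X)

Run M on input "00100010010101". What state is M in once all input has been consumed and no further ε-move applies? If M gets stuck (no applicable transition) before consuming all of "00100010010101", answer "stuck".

(s0, 00100010010101, $) ⊢ (s1, 0100010010101, U$) ⊢ (s2, 100010010101, $) ⊢ (s2, 00010010101, UU$) ⊢ (s0, 0010010101, U$) ⊢ (s1, 0010010101, Y$) ⊢ (s0, 010010101, $) ⊢ (s1, 10010101, U$) ⊢ (s0, 0010101, UU$) ⊢ (s1, 0010101, YU$) ⊢ (s0, 010101, U$) ⊢ (s1, 010101, Y$) ⊢ (s0, 10101, $) ⊢ (s1, 0101, Y$) ⊢ (s0, 101, $) ⊢ (s1, 01, Y$) ⊢ (s0, 1, $) ⊢ (s1, ε, Y$)
All input consumed; M is in state s1.

s1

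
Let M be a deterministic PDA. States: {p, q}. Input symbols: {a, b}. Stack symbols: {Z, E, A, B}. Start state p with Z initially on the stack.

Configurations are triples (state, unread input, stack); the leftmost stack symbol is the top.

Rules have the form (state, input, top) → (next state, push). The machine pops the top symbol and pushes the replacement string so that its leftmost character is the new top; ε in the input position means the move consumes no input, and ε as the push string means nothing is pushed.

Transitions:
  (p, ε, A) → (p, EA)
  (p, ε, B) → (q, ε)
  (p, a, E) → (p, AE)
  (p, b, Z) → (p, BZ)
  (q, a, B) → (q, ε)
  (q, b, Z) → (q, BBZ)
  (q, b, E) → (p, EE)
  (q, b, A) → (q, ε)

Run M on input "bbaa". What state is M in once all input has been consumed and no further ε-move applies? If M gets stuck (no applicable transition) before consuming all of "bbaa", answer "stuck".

(p, bbaa, Z)
  read b, top Z: go to p, push BZ → (p, baa, BZ)
  ε-move, top B: go to q, push ε → (q, baa, Z)
  read b, top Z: go to q, push BBZ → (q, aa, BBZ)
  read a, top B: go to q, push ε → (q, a, BZ)
  read a, top B: go to q, push ε → (q, ε, Z)
All input consumed; M is in state q.

q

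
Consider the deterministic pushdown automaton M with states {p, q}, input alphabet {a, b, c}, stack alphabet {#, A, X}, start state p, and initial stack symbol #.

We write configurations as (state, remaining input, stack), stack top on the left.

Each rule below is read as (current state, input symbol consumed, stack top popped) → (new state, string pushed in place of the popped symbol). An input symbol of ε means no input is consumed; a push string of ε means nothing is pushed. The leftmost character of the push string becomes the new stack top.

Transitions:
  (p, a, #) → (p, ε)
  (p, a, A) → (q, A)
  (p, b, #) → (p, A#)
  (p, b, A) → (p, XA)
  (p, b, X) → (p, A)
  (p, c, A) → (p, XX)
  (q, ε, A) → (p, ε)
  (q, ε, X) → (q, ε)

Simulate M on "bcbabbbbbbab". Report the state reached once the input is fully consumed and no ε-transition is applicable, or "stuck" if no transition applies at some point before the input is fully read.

stuck

(p, bcbabbbbbbab, #)
  read b, top #: go to p, push A# → (p, cbabbbbbbab, A#)
  read c, top A: go to p, push XX → (p, babbbbbbab, XX#)
  read b, top X: go to p, push A → (p, abbbbbbab, AX#)
  read a, top A: go to q, push A → (q, bbbbbbab, AX#)
  ε-move, top A: go to p, push ε → (p, bbbbbbab, X#)
  read b, top X: go to p, push A → (p, bbbbbab, A#)
  read b, top A: go to p, push XA → (p, bbbbab, XA#)
  read b, top X: go to p, push A → (p, bbbab, AA#)
  read b, top A: go to p, push XA → (p, bbab, XAA#)
  read b, top X: go to p, push A → (p, bab, AAA#)
  read b, top A: go to p, push XA → (p, ab, XAAA#)
No transition for (p, a, top X); M blocks with input ab remaining.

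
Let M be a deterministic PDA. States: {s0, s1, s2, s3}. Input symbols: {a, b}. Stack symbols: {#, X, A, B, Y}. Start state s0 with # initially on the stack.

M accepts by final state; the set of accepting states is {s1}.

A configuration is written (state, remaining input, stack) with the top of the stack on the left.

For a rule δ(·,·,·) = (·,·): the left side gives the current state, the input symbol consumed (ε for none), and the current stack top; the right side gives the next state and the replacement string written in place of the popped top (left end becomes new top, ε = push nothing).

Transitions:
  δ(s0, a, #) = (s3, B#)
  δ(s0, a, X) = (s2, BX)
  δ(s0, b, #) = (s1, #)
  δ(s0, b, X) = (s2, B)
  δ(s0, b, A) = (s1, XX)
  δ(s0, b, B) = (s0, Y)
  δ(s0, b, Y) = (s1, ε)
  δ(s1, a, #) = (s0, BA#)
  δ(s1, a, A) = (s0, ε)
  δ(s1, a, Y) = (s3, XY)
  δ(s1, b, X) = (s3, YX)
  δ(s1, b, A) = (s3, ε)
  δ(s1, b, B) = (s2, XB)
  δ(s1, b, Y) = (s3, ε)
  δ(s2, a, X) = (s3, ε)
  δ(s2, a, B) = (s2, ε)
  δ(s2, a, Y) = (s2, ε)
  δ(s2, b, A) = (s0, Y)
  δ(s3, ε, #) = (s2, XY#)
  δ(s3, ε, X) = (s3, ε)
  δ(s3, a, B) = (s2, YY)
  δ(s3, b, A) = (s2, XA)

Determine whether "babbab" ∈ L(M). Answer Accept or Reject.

(s0, babbab, #) ⊢ (s1, abbab, #) ⊢ (s0, bbab, BA#) ⊢ (s0, bab, YA#) ⊢ (s1, ab, A#) ⊢ (s0, b, #) ⊢ (s1, ε, #)
All input consumed; state s1 ∈ F.

Accept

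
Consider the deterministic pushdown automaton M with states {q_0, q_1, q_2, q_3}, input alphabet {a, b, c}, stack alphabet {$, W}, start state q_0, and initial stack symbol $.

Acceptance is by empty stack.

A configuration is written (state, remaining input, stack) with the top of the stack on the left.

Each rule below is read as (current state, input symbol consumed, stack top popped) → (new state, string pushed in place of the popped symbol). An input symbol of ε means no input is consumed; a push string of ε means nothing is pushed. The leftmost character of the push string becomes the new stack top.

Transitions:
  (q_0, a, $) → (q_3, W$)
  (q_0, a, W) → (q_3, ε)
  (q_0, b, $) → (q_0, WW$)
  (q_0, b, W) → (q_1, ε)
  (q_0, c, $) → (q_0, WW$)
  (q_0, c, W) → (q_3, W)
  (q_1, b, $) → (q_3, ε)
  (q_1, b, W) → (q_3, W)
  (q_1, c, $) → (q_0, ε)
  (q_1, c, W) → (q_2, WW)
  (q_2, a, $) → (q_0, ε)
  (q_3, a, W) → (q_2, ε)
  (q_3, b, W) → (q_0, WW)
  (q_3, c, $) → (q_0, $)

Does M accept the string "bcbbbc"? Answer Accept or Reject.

(q_0, bcbbbc, $)
  read b, top $: go to q_0, push WW$ → (q_0, cbbbc, WW$)
  read c, top W: go to q_3, push W → (q_3, bbbc, WW$)
  read b, top W: go to q_0, push WW → (q_0, bbc, WWW$)
  read b, top W: go to q_1, push ε → (q_1, bc, WW$)
  read b, top W: go to q_3, push W → (q_3, c, WW$)
No transition applies at (q_3, c, WW$); input not fully consumed.

Reject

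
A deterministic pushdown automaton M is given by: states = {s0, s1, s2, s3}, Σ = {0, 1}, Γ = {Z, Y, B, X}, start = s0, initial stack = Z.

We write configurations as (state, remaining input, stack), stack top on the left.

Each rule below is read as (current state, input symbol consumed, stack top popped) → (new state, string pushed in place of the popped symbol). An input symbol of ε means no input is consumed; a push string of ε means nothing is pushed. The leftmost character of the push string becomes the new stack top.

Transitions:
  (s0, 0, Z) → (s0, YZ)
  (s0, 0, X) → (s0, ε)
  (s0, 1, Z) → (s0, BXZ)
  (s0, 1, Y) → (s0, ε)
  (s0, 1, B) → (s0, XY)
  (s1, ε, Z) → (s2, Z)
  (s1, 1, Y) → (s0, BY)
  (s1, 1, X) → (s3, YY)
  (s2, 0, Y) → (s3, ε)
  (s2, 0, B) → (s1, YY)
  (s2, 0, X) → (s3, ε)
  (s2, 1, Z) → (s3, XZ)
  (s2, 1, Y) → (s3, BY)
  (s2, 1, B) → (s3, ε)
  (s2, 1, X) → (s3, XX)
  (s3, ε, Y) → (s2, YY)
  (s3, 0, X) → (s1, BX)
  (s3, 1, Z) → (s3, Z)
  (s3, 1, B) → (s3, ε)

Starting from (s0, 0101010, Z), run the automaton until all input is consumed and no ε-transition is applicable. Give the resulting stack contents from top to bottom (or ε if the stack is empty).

YZ

(s0, 0101010, Z) ⊢ (s0, 101010, YZ) ⊢ (s0, 01010, Z) ⊢ (s0, 1010, YZ) ⊢ (s0, 010, Z) ⊢ (s0, 10, YZ) ⊢ (s0, 0, Z) ⊢ (s0, ε, YZ)
All input consumed in state s0 with stack YZ.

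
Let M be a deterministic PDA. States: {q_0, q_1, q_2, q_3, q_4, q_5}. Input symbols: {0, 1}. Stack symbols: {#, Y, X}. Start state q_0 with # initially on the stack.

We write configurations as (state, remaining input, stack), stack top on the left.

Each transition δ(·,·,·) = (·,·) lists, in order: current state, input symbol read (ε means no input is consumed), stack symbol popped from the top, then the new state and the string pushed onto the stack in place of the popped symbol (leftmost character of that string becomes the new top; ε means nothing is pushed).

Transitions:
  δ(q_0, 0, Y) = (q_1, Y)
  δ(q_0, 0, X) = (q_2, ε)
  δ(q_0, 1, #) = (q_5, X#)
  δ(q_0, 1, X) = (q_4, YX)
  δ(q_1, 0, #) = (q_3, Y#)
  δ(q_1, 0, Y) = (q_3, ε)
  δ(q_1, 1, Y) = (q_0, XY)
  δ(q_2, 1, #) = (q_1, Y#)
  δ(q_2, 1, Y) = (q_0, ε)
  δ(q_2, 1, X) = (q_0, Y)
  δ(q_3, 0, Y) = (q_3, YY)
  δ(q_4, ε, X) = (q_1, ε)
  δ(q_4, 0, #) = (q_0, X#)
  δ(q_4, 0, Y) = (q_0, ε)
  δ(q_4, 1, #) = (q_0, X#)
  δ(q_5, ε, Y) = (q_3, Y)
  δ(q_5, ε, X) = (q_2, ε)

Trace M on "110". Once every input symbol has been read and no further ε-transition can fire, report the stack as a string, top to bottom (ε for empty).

#

(q_0, 110, #) ⊢ (q_5, 10, X#) ⊢ (q_2, 10, #) ⊢ (q_1, 0, Y#) ⊢ (q_3, ε, #)
All input consumed in state q_3 with stack #.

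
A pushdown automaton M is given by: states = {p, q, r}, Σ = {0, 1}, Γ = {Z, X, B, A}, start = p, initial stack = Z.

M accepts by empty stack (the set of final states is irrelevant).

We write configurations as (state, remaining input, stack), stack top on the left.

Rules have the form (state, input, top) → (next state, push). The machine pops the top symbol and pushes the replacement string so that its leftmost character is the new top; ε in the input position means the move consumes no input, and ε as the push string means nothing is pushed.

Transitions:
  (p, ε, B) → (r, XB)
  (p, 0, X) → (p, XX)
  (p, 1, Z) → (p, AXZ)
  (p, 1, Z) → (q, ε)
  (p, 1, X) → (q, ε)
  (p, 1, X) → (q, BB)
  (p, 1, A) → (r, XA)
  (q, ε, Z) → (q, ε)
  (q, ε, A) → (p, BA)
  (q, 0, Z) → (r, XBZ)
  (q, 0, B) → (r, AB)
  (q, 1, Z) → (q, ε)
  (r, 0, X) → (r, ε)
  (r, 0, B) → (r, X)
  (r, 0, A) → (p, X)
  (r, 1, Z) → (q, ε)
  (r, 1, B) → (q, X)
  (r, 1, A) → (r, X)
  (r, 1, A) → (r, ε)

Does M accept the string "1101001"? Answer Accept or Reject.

One accepting computation: (p, 1101001, Z) ⊢ (p, 101001, AXZ) ⊢ (r, 01001, XAXZ) ⊢ (r, 1001, AXZ) ⊢ (r, 001, XXZ) ⊢ (r, 01, XZ) ⊢ (r, 1, Z) ⊢ (q, ε, ε)
All input consumed and the stack is empty.

Accept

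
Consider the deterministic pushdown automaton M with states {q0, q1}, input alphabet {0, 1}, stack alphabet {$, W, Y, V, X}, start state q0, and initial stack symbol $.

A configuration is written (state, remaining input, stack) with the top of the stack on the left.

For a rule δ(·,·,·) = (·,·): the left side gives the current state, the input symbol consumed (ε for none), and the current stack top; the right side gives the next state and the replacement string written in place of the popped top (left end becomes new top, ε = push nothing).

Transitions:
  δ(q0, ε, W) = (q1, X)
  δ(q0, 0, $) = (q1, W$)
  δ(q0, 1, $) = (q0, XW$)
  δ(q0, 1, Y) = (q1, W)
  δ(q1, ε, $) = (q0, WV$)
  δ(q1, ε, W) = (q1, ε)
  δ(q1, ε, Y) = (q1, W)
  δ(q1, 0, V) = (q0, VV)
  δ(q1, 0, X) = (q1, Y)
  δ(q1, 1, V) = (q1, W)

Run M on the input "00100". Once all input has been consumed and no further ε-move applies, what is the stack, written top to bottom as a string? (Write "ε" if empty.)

VV$

(q0, 00100, $)
  read 0, top $: go to q1, push W$ → (q1, 0100, W$)
  ε-move, top W: go to q1, push ε → (q1, 0100, $)
  ε-move, top $: go to q0, push WV$ → (q0, 0100, WV$)
  ε-move, top W: go to q1, push X → (q1, 0100, XV$)
  read 0, top X: go to q1, push Y → (q1, 100, YV$)
  ε-move, top Y: go to q1, push W → (q1, 100, WV$)
  ε-move, top W: go to q1, push ε → (q1, 100, V$)
  read 1, top V: go to q1, push W → (q1, 00, W$)
  ε-move, top W: go to q1, push ε → (q1, 00, $)
  ε-move, top $: go to q0, push WV$ → (q0, 00, WV$)
  ε-move, top W: go to q1, push X → (q1, 00, XV$)
  read 0, top X: go to q1, push Y → (q1, 0, YV$)
  ε-move, top Y: go to q1, push W → (q1, 0, WV$)
  ε-move, top W: go to q1, push ε → (q1, 0, V$)
  read 0, top V: go to q0, push VV → (q0, ε, VV$)
All input consumed in state q0 with stack VV$.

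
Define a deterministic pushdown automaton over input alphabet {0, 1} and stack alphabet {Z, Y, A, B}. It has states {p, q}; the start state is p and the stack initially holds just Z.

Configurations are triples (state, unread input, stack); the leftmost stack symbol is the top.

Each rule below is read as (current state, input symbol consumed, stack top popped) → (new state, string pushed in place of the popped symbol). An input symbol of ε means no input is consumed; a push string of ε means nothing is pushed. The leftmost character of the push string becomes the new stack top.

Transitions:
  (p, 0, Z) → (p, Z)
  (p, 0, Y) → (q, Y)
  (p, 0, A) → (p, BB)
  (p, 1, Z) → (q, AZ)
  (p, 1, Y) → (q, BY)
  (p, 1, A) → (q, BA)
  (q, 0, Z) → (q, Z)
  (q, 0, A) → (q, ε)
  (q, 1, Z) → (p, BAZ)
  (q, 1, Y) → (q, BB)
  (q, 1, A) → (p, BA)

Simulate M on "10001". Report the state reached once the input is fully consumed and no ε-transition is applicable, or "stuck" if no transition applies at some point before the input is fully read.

p

(p, 10001, Z)
  read 1, top Z: go to q, push AZ → (q, 0001, AZ)
  read 0, top A: go to q, push ε → (q, 001, Z)
  read 0, top Z: go to q, push Z → (q, 01, Z)
  read 0, top Z: go to q, push Z → (q, 1, Z)
  read 1, top Z: go to p, push BAZ → (p, ε, BAZ)
All input consumed; M is in state p.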